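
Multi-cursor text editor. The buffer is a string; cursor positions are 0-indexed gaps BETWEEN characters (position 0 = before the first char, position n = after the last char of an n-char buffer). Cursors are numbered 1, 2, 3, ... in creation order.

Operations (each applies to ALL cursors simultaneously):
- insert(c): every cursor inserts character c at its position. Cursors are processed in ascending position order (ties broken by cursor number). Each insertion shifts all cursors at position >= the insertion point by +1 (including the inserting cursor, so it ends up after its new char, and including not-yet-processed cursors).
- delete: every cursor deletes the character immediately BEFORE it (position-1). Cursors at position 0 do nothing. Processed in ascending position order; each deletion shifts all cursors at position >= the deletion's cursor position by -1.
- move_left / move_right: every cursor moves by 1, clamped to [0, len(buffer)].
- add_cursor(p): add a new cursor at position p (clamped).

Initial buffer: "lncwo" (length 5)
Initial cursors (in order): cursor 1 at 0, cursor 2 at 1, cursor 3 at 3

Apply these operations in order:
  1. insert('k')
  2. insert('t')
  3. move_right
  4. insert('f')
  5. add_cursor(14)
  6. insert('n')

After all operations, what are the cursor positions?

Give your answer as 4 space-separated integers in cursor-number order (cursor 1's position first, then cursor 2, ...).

After op 1 (insert('k')): buffer="klknckwo" (len 8), cursors c1@1 c2@3 c3@6, authorship 1.2..3..
After op 2 (insert('t')): buffer="ktlktncktwo" (len 11), cursors c1@2 c2@5 c3@9, authorship 11.22..33..
After op 3 (move_right): buffer="ktlktncktwo" (len 11), cursors c1@3 c2@6 c3@10, authorship 11.22..33..
After op 4 (insert('f')): buffer="ktlfktnfcktwfo" (len 14), cursors c1@4 c2@8 c3@13, authorship 11.122.2.33.3.
After op 5 (add_cursor(14)): buffer="ktlfktnfcktwfo" (len 14), cursors c1@4 c2@8 c3@13 c4@14, authorship 11.122.2.33.3.
After op 6 (insert('n')): buffer="ktlfnktnfncktwfnon" (len 18), cursors c1@5 c2@10 c3@16 c4@18, authorship 11.1122.22.33.33.4

Answer: 5 10 16 18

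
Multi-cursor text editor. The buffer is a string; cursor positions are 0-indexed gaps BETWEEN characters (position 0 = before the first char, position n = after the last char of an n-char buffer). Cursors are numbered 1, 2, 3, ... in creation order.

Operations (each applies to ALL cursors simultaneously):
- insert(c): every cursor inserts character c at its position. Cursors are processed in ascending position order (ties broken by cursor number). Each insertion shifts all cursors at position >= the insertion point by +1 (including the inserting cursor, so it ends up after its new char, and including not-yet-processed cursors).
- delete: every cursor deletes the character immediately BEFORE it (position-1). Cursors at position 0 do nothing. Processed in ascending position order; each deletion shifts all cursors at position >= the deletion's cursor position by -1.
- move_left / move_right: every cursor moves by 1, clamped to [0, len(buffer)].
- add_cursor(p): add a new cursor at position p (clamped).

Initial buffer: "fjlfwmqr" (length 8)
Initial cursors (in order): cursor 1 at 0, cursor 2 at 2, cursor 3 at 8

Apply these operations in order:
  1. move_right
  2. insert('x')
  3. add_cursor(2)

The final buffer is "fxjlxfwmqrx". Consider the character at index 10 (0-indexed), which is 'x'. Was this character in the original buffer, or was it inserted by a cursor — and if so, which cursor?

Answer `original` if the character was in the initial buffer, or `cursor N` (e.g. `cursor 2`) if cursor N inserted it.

Answer: cursor 3

Derivation:
After op 1 (move_right): buffer="fjlfwmqr" (len 8), cursors c1@1 c2@3 c3@8, authorship ........
After op 2 (insert('x')): buffer="fxjlxfwmqrx" (len 11), cursors c1@2 c2@5 c3@11, authorship .1..2.....3
After op 3 (add_cursor(2)): buffer="fxjlxfwmqrx" (len 11), cursors c1@2 c4@2 c2@5 c3@11, authorship .1..2.....3
Authorship (.=original, N=cursor N): . 1 . . 2 . . . . . 3
Index 10: author = 3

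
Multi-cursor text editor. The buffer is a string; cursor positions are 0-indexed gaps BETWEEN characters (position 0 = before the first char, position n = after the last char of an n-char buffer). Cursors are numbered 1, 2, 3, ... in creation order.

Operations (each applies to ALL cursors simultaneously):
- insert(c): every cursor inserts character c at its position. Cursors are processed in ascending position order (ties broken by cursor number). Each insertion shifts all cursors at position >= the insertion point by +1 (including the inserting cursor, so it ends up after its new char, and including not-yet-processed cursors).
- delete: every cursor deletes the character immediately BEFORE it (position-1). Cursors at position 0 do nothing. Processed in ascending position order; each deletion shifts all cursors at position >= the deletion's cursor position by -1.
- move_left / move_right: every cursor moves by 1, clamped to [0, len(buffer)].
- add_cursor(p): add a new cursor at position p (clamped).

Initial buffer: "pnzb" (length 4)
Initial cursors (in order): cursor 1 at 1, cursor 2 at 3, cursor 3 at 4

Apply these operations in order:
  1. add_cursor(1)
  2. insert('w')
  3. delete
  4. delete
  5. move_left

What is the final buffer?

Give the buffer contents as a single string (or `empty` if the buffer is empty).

After op 1 (add_cursor(1)): buffer="pnzb" (len 4), cursors c1@1 c4@1 c2@3 c3@4, authorship ....
After op 2 (insert('w')): buffer="pwwnzwbw" (len 8), cursors c1@3 c4@3 c2@6 c3@8, authorship .14..2.3
After op 3 (delete): buffer="pnzb" (len 4), cursors c1@1 c4@1 c2@3 c3@4, authorship ....
After op 4 (delete): buffer="n" (len 1), cursors c1@0 c4@0 c2@1 c3@1, authorship .
After op 5 (move_left): buffer="n" (len 1), cursors c1@0 c2@0 c3@0 c4@0, authorship .

Answer: n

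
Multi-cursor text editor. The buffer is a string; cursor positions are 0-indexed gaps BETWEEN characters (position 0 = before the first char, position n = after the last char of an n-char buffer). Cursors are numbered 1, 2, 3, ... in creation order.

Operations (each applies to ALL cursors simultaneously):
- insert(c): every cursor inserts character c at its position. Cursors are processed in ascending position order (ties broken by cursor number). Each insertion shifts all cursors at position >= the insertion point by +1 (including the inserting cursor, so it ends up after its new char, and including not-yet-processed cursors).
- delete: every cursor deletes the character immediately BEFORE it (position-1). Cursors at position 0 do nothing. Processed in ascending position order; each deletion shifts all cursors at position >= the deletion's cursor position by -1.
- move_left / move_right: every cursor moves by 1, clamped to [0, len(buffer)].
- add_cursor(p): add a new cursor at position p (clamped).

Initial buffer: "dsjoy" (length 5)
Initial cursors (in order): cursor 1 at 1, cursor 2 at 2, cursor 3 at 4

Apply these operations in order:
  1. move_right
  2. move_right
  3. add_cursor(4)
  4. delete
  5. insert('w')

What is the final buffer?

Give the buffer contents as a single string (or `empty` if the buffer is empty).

Answer: dwwww

Derivation:
After op 1 (move_right): buffer="dsjoy" (len 5), cursors c1@2 c2@3 c3@5, authorship .....
After op 2 (move_right): buffer="dsjoy" (len 5), cursors c1@3 c2@4 c3@5, authorship .....
After op 3 (add_cursor(4)): buffer="dsjoy" (len 5), cursors c1@3 c2@4 c4@4 c3@5, authorship .....
After op 4 (delete): buffer="d" (len 1), cursors c1@1 c2@1 c3@1 c4@1, authorship .
After op 5 (insert('w')): buffer="dwwww" (len 5), cursors c1@5 c2@5 c3@5 c4@5, authorship .1234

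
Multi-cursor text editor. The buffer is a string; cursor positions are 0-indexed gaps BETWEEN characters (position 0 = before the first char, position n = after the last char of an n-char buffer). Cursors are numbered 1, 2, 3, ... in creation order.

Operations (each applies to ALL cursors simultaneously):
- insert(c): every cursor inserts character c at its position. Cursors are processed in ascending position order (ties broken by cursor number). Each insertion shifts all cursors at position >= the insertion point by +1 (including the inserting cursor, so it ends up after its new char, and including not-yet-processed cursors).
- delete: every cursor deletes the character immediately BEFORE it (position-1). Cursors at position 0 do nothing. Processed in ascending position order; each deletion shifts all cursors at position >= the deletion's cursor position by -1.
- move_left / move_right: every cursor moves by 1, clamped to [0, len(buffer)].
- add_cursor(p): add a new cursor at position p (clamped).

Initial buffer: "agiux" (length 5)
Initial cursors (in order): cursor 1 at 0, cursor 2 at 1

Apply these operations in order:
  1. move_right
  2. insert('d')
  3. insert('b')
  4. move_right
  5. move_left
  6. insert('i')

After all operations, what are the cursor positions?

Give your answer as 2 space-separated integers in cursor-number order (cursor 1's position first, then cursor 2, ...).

Answer: 4 8

Derivation:
After op 1 (move_right): buffer="agiux" (len 5), cursors c1@1 c2@2, authorship .....
After op 2 (insert('d')): buffer="adgdiux" (len 7), cursors c1@2 c2@4, authorship .1.2...
After op 3 (insert('b')): buffer="adbgdbiux" (len 9), cursors c1@3 c2@6, authorship .11.22...
After op 4 (move_right): buffer="adbgdbiux" (len 9), cursors c1@4 c2@7, authorship .11.22...
After op 5 (move_left): buffer="adbgdbiux" (len 9), cursors c1@3 c2@6, authorship .11.22...
After op 6 (insert('i')): buffer="adbigdbiiux" (len 11), cursors c1@4 c2@8, authorship .111.222...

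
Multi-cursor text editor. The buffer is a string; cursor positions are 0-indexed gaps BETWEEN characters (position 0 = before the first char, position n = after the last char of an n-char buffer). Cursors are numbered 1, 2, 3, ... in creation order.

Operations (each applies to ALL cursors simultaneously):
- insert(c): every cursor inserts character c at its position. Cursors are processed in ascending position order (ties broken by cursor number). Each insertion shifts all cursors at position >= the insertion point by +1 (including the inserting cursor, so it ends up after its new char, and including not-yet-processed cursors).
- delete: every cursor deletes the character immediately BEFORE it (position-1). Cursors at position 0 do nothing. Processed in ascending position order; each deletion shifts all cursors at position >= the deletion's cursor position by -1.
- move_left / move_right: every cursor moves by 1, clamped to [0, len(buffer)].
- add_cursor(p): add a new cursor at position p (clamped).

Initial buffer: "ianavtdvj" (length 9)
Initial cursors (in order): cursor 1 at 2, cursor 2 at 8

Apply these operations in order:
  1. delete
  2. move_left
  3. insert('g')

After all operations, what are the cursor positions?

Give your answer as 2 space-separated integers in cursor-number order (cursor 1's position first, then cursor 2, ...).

Answer: 1 7

Derivation:
After op 1 (delete): buffer="inavtdj" (len 7), cursors c1@1 c2@6, authorship .......
After op 2 (move_left): buffer="inavtdj" (len 7), cursors c1@0 c2@5, authorship .......
After op 3 (insert('g')): buffer="ginavtgdj" (len 9), cursors c1@1 c2@7, authorship 1.....2..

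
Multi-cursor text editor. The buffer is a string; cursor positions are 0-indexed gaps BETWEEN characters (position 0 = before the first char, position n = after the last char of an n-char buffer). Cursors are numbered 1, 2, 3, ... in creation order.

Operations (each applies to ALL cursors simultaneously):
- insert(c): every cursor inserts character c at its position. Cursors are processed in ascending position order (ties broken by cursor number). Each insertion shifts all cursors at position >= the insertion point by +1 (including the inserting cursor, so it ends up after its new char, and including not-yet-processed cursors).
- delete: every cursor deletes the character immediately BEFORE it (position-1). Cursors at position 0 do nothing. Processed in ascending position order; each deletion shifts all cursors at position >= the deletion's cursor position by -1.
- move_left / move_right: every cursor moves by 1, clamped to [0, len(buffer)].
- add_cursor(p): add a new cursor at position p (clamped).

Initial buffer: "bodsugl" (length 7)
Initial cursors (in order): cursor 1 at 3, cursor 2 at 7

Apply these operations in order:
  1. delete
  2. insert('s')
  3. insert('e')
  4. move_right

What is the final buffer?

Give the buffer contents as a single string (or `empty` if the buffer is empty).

Answer: bosesugse

Derivation:
After op 1 (delete): buffer="bosug" (len 5), cursors c1@2 c2@5, authorship .....
After op 2 (insert('s')): buffer="bossugs" (len 7), cursors c1@3 c2@7, authorship ..1...2
After op 3 (insert('e')): buffer="bosesugse" (len 9), cursors c1@4 c2@9, authorship ..11...22
After op 4 (move_right): buffer="bosesugse" (len 9), cursors c1@5 c2@9, authorship ..11...22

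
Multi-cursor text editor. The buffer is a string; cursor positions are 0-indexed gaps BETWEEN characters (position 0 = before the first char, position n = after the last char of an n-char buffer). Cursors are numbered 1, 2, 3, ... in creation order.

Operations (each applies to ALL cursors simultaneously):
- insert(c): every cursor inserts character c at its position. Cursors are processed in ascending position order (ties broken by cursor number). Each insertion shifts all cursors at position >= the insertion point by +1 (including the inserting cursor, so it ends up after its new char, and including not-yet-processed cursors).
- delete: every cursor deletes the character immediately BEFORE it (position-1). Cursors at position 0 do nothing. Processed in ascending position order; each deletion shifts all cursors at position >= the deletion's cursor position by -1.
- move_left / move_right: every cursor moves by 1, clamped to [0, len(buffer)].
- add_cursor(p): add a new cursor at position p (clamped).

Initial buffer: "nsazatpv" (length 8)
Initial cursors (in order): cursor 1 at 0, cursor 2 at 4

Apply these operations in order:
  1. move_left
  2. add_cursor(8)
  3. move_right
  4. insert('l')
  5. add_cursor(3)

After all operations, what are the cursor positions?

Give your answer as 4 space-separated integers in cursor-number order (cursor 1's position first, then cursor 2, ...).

After op 1 (move_left): buffer="nsazatpv" (len 8), cursors c1@0 c2@3, authorship ........
After op 2 (add_cursor(8)): buffer="nsazatpv" (len 8), cursors c1@0 c2@3 c3@8, authorship ........
After op 3 (move_right): buffer="nsazatpv" (len 8), cursors c1@1 c2@4 c3@8, authorship ........
After op 4 (insert('l')): buffer="nlsazlatpvl" (len 11), cursors c1@2 c2@6 c3@11, authorship .1...2....3
After op 5 (add_cursor(3)): buffer="nlsazlatpvl" (len 11), cursors c1@2 c4@3 c2@6 c3@11, authorship .1...2....3

Answer: 2 6 11 3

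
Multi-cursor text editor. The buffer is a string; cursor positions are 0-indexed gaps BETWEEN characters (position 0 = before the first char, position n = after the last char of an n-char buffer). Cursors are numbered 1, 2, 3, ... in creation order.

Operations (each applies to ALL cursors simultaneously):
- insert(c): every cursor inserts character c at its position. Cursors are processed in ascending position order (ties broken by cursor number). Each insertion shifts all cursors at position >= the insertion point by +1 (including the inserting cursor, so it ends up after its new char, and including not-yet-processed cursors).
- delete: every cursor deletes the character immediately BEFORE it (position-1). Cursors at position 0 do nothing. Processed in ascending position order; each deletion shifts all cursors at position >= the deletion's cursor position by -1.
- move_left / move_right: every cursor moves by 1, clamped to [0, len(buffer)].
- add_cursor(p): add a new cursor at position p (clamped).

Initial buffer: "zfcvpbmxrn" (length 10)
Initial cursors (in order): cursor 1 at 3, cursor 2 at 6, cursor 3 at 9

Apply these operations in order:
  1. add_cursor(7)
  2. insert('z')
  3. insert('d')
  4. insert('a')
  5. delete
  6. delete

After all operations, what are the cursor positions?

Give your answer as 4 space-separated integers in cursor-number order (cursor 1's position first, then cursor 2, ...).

After op 1 (add_cursor(7)): buffer="zfcvpbmxrn" (len 10), cursors c1@3 c2@6 c4@7 c3@9, authorship ..........
After op 2 (insert('z')): buffer="zfczvpbzmzxrzn" (len 14), cursors c1@4 c2@8 c4@10 c3@13, authorship ...1...2.4..3.
After op 3 (insert('d')): buffer="zfczdvpbzdmzdxrzdn" (len 18), cursors c1@5 c2@10 c4@13 c3@17, authorship ...11...22.44..33.
After op 4 (insert('a')): buffer="zfczdavpbzdamzdaxrzdan" (len 22), cursors c1@6 c2@12 c4@16 c3@21, authorship ...111...222.444..333.
After op 5 (delete): buffer="zfczdvpbzdmzdxrzdn" (len 18), cursors c1@5 c2@10 c4@13 c3@17, authorship ...11...22.44..33.
After op 6 (delete): buffer="zfczvpbzmzxrzn" (len 14), cursors c1@4 c2@8 c4@10 c3@13, authorship ...1...2.4..3.

Answer: 4 8 13 10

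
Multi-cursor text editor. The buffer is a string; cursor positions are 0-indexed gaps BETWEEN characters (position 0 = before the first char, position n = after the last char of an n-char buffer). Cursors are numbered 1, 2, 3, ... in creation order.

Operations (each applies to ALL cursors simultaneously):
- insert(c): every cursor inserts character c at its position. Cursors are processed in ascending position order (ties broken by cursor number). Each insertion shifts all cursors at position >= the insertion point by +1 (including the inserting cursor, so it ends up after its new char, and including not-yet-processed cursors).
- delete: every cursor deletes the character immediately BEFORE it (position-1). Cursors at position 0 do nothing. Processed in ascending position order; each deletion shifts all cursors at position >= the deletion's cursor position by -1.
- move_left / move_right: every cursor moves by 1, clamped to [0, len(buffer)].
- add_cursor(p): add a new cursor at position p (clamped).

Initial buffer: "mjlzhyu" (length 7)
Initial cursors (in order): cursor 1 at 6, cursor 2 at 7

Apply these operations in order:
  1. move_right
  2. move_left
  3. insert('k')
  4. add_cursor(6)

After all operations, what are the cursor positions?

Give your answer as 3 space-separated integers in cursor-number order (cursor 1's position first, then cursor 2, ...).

Answer: 8 8 6

Derivation:
After op 1 (move_right): buffer="mjlzhyu" (len 7), cursors c1@7 c2@7, authorship .......
After op 2 (move_left): buffer="mjlzhyu" (len 7), cursors c1@6 c2@6, authorship .......
After op 3 (insert('k')): buffer="mjlzhykku" (len 9), cursors c1@8 c2@8, authorship ......12.
After op 4 (add_cursor(6)): buffer="mjlzhykku" (len 9), cursors c3@6 c1@8 c2@8, authorship ......12.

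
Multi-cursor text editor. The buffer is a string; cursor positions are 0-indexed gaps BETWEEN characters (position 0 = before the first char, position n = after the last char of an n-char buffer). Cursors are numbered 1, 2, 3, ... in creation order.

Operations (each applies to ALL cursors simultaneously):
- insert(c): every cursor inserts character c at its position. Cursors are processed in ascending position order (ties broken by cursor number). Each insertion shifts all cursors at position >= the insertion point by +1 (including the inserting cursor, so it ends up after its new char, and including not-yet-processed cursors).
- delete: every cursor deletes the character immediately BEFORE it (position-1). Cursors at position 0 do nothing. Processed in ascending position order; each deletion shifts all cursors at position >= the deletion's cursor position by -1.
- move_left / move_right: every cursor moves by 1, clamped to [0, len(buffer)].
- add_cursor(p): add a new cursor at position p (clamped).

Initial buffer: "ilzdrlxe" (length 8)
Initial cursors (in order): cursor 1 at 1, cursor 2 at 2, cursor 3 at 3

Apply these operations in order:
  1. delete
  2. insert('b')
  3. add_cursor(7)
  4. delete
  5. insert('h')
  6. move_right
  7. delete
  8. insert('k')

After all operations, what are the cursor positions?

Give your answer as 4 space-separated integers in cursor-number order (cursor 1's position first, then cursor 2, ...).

Answer: 4 4 4 8

Derivation:
After op 1 (delete): buffer="drlxe" (len 5), cursors c1@0 c2@0 c3@0, authorship .....
After op 2 (insert('b')): buffer="bbbdrlxe" (len 8), cursors c1@3 c2@3 c3@3, authorship 123.....
After op 3 (add_cursor(7)): buffer="bbbdrlxe" (len 8), cursors c1@3 c2@3 c3@3 c4@7, authorship 123.....
After op 4 (delete): buffer="drle" (len 4), cursors c1@0 c2@0 c3@0 c4@3, authorship ....
After op 5 (insert('h')): buffer="hhhdrlhe" (len 8), cursors c1@3 c2@3 c3@3 c4@7, authorship 123...4.
After op 6 (move_right): buffer="hhhdrlhe" (len 8), cursors c1@4 c2@4 c3@4 c4@8, authorship 123...4.
After op 7 (delete): buffer="hrlh" (len 4), cursors c1@1 c2@1 c3@1 c4@4, authorship 1..4
After op 8 (insert('k')): buffer="hkkkrlhk" (len 8), cursors c1@4 c2@4 c3@4 c4@8, authorship 1123..44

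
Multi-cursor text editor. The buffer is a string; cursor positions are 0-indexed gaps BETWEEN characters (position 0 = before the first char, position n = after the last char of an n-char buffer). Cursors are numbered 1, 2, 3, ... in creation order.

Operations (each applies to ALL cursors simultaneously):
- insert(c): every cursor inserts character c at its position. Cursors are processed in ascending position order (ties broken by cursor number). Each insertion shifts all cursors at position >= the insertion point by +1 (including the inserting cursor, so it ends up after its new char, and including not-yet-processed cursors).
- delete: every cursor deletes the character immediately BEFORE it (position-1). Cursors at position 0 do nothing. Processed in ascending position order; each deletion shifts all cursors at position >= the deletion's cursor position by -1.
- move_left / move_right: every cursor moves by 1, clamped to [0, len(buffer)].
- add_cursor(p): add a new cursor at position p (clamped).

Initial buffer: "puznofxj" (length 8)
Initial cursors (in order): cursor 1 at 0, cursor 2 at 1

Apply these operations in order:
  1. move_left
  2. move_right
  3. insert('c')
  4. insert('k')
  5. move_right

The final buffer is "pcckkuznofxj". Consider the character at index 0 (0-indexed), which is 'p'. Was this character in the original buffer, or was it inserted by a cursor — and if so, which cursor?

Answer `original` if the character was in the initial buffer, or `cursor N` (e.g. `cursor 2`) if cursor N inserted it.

After op 1 (move_left): buffer="puznofxj" (len 8), cursors c1@0 c2@0, authorship ........
After op 2 (move_right): buffer="puznofxj" (len 8), cursors c1@1 c2@1, authorship ........
After op 3 (insert('c')): buffer="pccuznofxj" (len 10), cursors c1@3 c2@3, authorship .12.......
After op 4 (insert('k')): buffer="pcckkuznofxj" (len 12), cursors c1@5 c2@5, authorship .1212.......
After op 5 (move_right): buffer="pcckkuznofxj" (len 12), cursors c1@6 c2@6, authorship .1212.......
Authorship (.=original, N=cursor N): . 1 2 1 2 . . . . . . .
Index 0: author = original

Answer: original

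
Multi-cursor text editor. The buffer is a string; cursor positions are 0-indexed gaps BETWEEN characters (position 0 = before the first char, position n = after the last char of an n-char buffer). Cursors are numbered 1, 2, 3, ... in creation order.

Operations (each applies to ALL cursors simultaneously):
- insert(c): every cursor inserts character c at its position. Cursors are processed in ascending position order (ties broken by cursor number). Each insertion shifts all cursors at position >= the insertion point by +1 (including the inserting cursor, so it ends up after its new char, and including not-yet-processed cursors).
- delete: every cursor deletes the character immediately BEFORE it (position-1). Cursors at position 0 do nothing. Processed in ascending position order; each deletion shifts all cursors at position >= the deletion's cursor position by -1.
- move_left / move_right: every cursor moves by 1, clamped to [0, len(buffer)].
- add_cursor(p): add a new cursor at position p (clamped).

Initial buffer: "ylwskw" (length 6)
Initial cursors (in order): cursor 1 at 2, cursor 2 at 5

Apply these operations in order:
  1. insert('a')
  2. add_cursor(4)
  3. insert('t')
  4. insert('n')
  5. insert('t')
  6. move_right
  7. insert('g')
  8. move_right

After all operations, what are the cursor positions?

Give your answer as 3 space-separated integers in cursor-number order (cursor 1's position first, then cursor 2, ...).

Answer: 9 20 14

Derivation:
After op 1 (insert('a')): buffer="ylawskaw" (len 8), cursors c1@3 c2@7, authorship ..1...2.
After op 2 (add_cursor(4)): buffer="ylawskaw" (len 8), cursors c1@3 c3@4 c2@7, authorship ..1...2.
After op 3 (insert('t')): buffer="ylatwtskatw" (len 11), cursors c1@4 c3@6 c2@10, authorship ..11.3..22.
After op 4 (insert('n')): buffer="ylatnwtnskatnw" (len 14), cursors c1@5 c3@8 c2@13, authorship ..111.33..222.
After op 5 (insert('t')): buffer="ylatntwtntskatntw" (len 17), cursors c1@6 c3@10 c2@16, authorship ..1111.333..2222.
After op 6 (move_right): buffer="ylatntwtntskatntw" (len 17), cursors c1@7 c3@11 c2@17, authorship ..1111.333..2222.
After op 7 (insert('g')): buffer="ylatntwgtntsgkatntwg" (len 20), cursors c1@8 c3@13 c2@20, authorship ..1111.1333.3.2222.2
After op 8 (move_right): buffer="ylatntwgtntsgkatntwg" (len 20), cursors c1@9 c3@14 c2@20, authorship ..1111.1333.3.2222.2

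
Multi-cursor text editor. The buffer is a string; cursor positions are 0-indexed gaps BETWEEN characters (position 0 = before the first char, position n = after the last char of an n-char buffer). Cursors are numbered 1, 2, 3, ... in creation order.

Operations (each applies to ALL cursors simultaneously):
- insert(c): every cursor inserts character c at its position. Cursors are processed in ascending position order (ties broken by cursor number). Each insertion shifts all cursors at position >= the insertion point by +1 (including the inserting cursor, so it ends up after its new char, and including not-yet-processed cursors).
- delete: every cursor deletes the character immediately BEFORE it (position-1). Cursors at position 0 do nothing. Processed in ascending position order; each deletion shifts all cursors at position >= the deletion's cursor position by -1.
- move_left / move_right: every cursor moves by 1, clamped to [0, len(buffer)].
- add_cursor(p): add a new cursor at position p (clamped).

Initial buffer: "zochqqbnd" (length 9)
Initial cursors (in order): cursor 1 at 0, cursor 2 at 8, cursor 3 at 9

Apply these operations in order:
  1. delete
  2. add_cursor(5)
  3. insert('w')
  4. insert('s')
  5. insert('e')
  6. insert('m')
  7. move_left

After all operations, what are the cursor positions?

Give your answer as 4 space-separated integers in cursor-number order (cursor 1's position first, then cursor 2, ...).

Answer: 3 22 22 12

Derivation:
After op 1 (delete): buffer="zochqqb" (len 7), cursors c1@0 c2@7 c3@7, authorship .......
After op 2 (add_cursor(5)): buffer="zochqqb" (len 7), cursors c1@0 c4@5 c2@7 c3@7, authorship .......
After op 3 (insert('w')): buffer="wzochqwqbww" (len 11), cursors c1@1 c4@7 c2@11 c3@11, authorship 1.....4..23
After op 4 (insert('s')): buffer="wszochqwsqbwwss" (len 15), cursors c1@2 c4@9 c2@15 c3@15, authorship 11.....44..2323
After op 5 (insert('e')): buffer="wsezochqwseqbwwssee" (len 19), cursors c1@3 c4@11 c2@19 c3@19, authorship 111.....444..232323
After op 6 (insert('m')): buffer="wsemzochqwsemqbwwsseemm" (len 23), cursors c1@4 c4@13 c2@23 c3@23, authorship 1111.....4444..23232323
After op 7 (move_left): buffer="wsemzochqwsemqbwwsseemm" (len 23), cursors c1@3 c4@12 c2@22 c3@22, authorship 1111.....4444..23232323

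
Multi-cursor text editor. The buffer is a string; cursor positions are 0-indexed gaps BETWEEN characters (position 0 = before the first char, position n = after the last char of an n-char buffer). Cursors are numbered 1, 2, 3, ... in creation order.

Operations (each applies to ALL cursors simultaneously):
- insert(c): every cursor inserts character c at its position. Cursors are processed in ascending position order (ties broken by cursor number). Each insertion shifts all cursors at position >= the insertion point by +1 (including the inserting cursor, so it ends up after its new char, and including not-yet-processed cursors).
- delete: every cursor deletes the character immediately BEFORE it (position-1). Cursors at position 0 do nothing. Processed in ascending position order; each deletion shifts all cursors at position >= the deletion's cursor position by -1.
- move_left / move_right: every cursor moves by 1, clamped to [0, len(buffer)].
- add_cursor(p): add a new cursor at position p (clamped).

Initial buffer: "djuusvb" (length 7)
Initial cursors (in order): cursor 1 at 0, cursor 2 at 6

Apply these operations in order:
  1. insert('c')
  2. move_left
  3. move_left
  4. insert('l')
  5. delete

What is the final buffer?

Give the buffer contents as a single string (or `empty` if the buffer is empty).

After op 1 (insert('c')): buffer="cdjuusvcb" (len 9), cursors c1@1 c2@8, authorship 1......2.
After op 2 (move_left): buffer="cdjuusvcb" (len 9), cursors c1@0 c2@7, authorship 1......2.
After op 3 (move_left): buffer="cdjuusvcb" (len 9), cursors c1@0 c2@6, authorship 1......2.
After op 4 (insert('l')): buffer="lcdjuuslvcb" (len 11), cursors c1@1 c2@8, authorship 11.....2.2.
After op 5 (delete): buffer="cdjuusvcb" (len 9), cursors c1@0 c2@6, authorship 1......2.

Answer: cdjuusvcb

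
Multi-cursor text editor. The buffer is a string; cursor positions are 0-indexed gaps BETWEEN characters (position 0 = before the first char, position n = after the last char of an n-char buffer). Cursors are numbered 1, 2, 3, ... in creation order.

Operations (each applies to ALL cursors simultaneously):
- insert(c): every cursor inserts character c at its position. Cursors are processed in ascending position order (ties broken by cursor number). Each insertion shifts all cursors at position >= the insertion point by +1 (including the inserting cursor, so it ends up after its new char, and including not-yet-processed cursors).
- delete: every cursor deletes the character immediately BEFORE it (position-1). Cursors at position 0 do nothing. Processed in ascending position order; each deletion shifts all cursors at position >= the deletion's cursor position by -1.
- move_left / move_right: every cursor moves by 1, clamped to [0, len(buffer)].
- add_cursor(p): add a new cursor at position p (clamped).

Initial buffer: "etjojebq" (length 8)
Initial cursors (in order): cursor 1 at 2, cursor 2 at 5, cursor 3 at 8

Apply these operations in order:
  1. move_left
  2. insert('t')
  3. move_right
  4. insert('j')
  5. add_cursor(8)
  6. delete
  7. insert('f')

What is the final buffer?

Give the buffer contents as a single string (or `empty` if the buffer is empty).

After op 1 (move_left): buffer="etjojebq" (len 8), cursors c1@1 c2@4 c3@7, authorship ........
After op 2 (insert('t')): buffer="ettjotjebtq" (len 11), cursors c1@2 c2@6 c3@10, authorship .1...2...3.
After op 3 (move_right): buffer="ettjotjebtq" (len 11), cursors c1@3 c2@7 c3@11, authorship .1...2...3.
After op 4 (insert('j')): buffer="ettjjotjjebtqj" (len 14), cursors c1@4 c2@9 c3@14, authorship .1.1..2.2..3.3
After op 5 (add_cursor(8)): buffer="ettjjotjjebtqj" (len 14), cursors c1@4 c4@8 c2@9 c3@14, authorship .1.1..2.2..3.3
After op 6 (delete): buffer="ettjotebtq" (len 10), cursors c1@3 c2@6 c4@6 c3@10, authorship .1...2..3.
After op 7 (insert('f')): buffer="ettfjotffebtqf" (len 14), cursors c1@4 c2@9 c4@9 c3@14, authorship .1.1..224..3.3

Answer: ettfjotffebtqf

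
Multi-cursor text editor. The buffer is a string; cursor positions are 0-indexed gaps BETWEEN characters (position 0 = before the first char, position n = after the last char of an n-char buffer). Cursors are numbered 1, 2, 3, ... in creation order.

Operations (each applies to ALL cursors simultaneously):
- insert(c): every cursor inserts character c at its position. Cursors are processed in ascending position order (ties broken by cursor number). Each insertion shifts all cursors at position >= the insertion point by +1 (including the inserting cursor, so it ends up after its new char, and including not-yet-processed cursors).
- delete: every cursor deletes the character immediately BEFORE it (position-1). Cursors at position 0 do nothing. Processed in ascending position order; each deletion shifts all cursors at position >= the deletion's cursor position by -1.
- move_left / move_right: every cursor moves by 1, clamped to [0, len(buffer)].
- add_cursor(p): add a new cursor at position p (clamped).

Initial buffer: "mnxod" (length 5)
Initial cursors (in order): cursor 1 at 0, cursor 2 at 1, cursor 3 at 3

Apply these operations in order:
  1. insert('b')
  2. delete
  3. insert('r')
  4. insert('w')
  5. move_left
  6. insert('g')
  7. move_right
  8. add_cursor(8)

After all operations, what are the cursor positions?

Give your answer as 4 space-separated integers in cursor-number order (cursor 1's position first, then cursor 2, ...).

Answer: 3 7 12 8

Derivation:
After op 1 (insert('b')): buffer="bmbnxbod" (len 8), cursors c1@1 c2@3 c3@6, authorship 1.2..3..
After op 2 (delete): buffer="mnxod" (len 5), cursors c1@0 c2@1 c3@3, authorship .....
After op 3 (insert('r')): buffer="rmrnxrod" (len 8), cursors c1@1 c2@3 c3@6, authorship 1.2..3..
After op 4 (insert('w')): buffer="rwmrwnxrwod" (len 11), cursors c1@2 c2@5 c3@9, authorship 11.22..33..
After op 5 (move_left): buffer="rwmrwnxrwod" (len 11), cursors c1@1 c2@4 c3@8, authorship 11.22..33..
After op 6 (insert('g')): buffer="rgwmrgwnxrgwod" (len 14), cursors c1@2 c2@6 c3@11, authorship 111.222..333..
After op 7 (move_right): buffer="rgwmrgwnxrgwod" (len 14), cursors c1@3 c2@7 c3@12, authorship 111.222..333..
After op 8 (add_cursor(8)): buffer="rgwmrgwnxrgwod" (len 14), cursors c1@3 c2@7 c4@8 c3@12, authorship 111.222..333..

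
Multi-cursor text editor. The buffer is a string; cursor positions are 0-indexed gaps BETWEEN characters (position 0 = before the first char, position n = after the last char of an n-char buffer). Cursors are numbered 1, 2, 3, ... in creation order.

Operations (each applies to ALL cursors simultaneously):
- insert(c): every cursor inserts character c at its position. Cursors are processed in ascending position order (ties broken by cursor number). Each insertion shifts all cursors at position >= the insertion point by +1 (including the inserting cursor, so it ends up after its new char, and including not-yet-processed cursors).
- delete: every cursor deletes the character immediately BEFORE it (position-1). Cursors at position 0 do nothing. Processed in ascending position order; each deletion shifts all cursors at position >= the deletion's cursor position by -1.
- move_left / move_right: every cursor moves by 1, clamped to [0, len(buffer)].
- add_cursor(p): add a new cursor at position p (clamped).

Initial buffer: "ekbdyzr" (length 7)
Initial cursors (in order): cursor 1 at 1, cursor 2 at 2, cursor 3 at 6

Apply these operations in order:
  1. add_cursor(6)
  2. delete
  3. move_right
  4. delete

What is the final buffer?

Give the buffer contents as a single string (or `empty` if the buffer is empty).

After op 1 (add_cursor(6)): buffer="ekbdyzr" (len 7), cursors c1@1 c2@2 c3@6 c4@6, authorship .......
After op 2 (delete): buffer="bdr" (len 3), cursors c1@0 c2@0 c3@2 c4@2, authorship ...
After op 3 (move_right): buffer="bdr" (len 3), cursors c1@1 c2@1 c3@3 c4@3, authorship ...
After op 4 (delete): buffer="" (len 0), cursors c1@0 c2@0 c3@0 c4@0, authorship 

Answer: empty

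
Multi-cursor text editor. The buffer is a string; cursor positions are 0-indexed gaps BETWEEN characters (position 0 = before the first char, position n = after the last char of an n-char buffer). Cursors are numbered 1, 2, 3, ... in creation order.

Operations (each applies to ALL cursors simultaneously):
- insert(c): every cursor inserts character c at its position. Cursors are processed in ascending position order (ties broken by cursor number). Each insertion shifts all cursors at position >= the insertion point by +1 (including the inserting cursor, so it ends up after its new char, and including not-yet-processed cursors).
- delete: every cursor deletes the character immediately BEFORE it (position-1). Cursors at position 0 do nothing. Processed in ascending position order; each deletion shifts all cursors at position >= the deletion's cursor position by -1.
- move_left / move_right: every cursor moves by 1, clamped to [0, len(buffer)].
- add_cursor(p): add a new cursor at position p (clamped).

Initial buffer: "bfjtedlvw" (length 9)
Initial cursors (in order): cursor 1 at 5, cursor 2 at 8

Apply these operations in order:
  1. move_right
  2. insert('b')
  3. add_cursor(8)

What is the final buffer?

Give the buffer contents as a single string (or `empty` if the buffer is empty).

After op 1 (move_right): buffer="bfjtedlvw" (len 9), cursors c1@6 c2@9, authorship .........
After op 2 (insert('b')): buffer="bfjtedblvwb" (len 11), cursors c1@7 c2@11, authorship ......1...2
After op 3 (add_cursor(8)): buffer="bfjtedblvwb" (len 11), cursors c1@7 c3@8 c2@11, authorship ......1...2

Answer: bfjtedblvwb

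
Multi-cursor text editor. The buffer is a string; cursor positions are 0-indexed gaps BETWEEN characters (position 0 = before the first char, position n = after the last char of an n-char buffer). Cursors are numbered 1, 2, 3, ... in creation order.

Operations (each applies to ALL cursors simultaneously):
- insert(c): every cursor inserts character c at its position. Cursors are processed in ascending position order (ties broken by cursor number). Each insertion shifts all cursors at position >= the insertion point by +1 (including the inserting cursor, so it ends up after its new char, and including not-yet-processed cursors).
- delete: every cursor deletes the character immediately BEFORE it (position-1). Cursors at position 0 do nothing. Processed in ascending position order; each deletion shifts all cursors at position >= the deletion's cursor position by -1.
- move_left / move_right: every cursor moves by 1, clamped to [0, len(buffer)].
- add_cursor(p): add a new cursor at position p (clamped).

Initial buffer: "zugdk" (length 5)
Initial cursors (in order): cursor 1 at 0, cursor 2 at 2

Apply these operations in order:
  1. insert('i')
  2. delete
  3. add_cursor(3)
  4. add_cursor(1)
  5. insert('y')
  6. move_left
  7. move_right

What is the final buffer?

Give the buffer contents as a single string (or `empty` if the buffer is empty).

After op 1 (insert('i')): buffer="izuigdk" (len 7), cursors c1@1 c2@4, authorship 1..2...
After op 2 (delete): buffer="zugdk" (len 5), cursors c1@0 c2@2, authorship .....
After op 3 (add_cursor(3)): buffer="zugdk" (len 5), cursors c1@0 c2@2 c3@3, authorship .....
After op 4 (add_cursor(1)): buffer="zugdk" (len 5), cursors c1@0 c4@1 c2@2 c3@3, authorship .....
After op 5 (insert('y')): buffer="yzyuygydk" (len 9), cursors c1@1 c4@3 c2@5 c3@7, authorship 1.4.2.3..
After op 6 (move_left): buffer="yzyuygydk" (len 9), cursors c1@0 c4@2 c2@4 c3@6, authorship 1.4.2.3..
After op 7 (move_right): buffer="yzyuygydk" (len 9), cursors c1@1 c4@3 c2@5 c3@7, authorship 1.4.2.3..

Answer: yzyuygydk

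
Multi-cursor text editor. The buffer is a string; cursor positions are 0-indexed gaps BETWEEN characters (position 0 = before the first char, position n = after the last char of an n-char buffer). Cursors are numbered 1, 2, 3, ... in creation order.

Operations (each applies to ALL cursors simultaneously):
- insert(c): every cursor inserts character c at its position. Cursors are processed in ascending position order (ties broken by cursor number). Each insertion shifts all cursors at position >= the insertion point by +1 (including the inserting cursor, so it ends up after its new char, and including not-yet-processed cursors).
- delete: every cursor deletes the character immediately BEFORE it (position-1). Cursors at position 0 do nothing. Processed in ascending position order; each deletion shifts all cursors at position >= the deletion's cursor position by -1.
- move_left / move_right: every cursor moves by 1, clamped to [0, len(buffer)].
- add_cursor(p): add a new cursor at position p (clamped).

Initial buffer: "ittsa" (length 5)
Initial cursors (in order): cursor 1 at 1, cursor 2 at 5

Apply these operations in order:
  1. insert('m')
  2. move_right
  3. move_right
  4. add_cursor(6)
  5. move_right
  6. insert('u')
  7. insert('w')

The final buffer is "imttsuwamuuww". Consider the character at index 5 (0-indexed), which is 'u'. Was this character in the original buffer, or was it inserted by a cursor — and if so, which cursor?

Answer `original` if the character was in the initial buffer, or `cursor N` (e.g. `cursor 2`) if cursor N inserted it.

Answer: cursor 1

Derivation:
After op 1 (insert('m')): buffer="imttsam" (len 7), cursors c1@2 c2@7, authorship .1....2
After op 2 (move_right): buffer="imttsam" (len 7), cursors c1@3 c2@7, authorship .1....2
After op 3 (move_right): buffer="imttsam" (len 7), cursors c1@4 c2@7, authorship .1....2
After op 4 (add_cursor(6)): buffer="imttsam" (len 7), cursors c1@4 c3@6 c2@7, authorship .1....2
After op 5 (move_right): buffer="imttsam" (len 7), cursors c1@5 c2@7 c3@7, authorship .1....2
After op 6 (insert('u')): buffer="imttsuamuu" (len 10), cursors c1@6 c2@10 c3@10, authorship .1...1.223
After op 7 (insert('w')): buffer="imttsuwamuuww" (len 13), cursors c1@7 c2@13 c3@13, authorship .1...11.22323
Authorship (.=original, N=cursor N): . 1 . . . 1 1 . 2 2 3 2 3
Index 5: author = 1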